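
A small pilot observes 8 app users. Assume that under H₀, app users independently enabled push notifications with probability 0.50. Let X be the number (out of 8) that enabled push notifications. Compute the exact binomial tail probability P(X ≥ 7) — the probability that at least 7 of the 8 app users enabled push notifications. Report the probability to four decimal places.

X ~ Binomial(n=8, p=0.50).
P(X ≥ 7) = C(8,7)·0.50^7·0.50^1 + C(8,8)·0.50^8·0.50^0.
= 0.031250 + 0.003906 = 0.0352.

P = 0.0352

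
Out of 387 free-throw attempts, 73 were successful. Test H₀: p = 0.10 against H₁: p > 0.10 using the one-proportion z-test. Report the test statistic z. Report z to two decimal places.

z = 5.81

Sample proportion p̂ = 73/387 = 0.18863.
SE₀ = √(0.10·0.90/387) = 0.015250.
z = (p̂ − p₀)/SE = (0.18863 − 0.10)/0.015250 = 5.81.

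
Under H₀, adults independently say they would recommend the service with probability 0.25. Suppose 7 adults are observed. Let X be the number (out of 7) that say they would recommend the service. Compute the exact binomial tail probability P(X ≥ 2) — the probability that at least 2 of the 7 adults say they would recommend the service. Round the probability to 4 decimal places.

X ~ Binomial(n=7, p=0.25).
P(X ≥ 2) = Σ_{j=2}^{7} C(7,j)·0.25^j·0.75^{7−j}.
= 0.311462 + 0.173035 + 0.057678 + 0.011536 + 0.001282 + 0.000061 = 0.5551.

P = 0.5551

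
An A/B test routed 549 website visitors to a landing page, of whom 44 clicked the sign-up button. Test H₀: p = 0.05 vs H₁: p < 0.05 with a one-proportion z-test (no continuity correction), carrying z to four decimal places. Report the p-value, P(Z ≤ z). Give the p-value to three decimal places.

The sample proportion is 44/549 = 0.08015.
SE₀ = √(0.05·0.95/549) = 0.009302.
z = (p̂ − p₀)/SE = (44/549 − 0.05)/0.009302 ≈ 3.2409.
From the standard normal, P(Z ≤ z) = 0.999.

p-value = 0.999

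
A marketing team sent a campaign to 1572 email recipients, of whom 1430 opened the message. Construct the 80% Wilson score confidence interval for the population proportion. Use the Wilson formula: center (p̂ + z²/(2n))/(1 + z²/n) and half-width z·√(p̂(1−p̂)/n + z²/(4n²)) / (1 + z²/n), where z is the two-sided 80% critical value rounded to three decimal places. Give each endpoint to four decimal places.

p̂ = 1430/1572 = 0.90967; z = 1.282, so z² = 1.643524.
1 + z²/n = 1.001045.
Center = (0.90967 + 0.000523)/1.001045 = 0.90924.
Radicand: p̂(1−p̂)/n + z²/(4n²) = 0.000052272 + 0.000000166 = 0.000052438.
Half-width = z·√(radicand)/denom = 1.282·0.007241/1.001045 = 0.00927.
CI: 0.90924 ± 0.00927 = (0.9000, 0.9185).

(0.9000, 0.9185)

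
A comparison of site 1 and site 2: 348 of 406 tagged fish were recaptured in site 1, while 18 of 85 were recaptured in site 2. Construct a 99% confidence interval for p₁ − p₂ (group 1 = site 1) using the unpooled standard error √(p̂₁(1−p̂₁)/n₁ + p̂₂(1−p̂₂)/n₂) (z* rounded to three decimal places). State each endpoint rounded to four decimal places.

(0.5228, 0.7680)

p̂₁ = 348/406 = 0.85714, p̂₂ = 18/85 = 0.21176; p̂₁ − p̂₂ = 0.64538.
Unpooled SE = √(p̂₁(1−p̂₁)/n₁ + p̂₂(1−p̂₂)/n₂) = √(0.000301598 + 0.001963770) = 0.047596.
For 99% confidence, z* = 2.576. Margin of error = 0.12261.
So the interval runs from 0.5228 to 0.7680.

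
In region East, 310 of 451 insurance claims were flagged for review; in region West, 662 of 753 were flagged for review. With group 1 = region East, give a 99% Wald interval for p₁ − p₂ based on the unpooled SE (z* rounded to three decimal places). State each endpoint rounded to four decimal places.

(-0.2558, -0.1278)

p̂₁ = 310/451 = 0.68736, p̂₂ = 662/753 = 0.87915; p̂₁ − p̂₂ = -0.19179.
Unpooled SE = √(p̂₁(1−p̂₁)/n₁ + p̂₂(1−p̂₂)/n₂) = √(0.000476487 + 0.000141096) = 0.024851.
The 99% critical value is z* = 2.576. Margin of error = 0.06402.
CI: -0.19179 ± 0.06402 = (-0.2558, -0.1278).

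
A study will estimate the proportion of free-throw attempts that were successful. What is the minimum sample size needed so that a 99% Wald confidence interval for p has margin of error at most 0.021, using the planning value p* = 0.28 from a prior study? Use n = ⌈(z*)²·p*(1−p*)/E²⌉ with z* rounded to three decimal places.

n = 3034

z* = 2.576 at the 99% level.
p*(1−p*) = 0.2016.
Required n before rounding: 6.635776 × 0.2016 / 0.021² = 3033.498.
Rounding up, n = 3034.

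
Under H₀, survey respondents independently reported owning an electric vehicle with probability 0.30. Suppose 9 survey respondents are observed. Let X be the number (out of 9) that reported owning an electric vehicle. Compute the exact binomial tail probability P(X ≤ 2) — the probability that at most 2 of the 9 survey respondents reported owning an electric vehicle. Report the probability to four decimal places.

P = 0.4628

X is binomial with n = 9 and p = 0.30.
P(X ≤ 2) = C(9,0)·0.30^0·0.70^9 + C(9,1)·0.30^1·0.70^8 + C(9,2)·0.30^2·0.70^7.
= 0.040354 + 0.155650 + 0.266828 = 0.4628.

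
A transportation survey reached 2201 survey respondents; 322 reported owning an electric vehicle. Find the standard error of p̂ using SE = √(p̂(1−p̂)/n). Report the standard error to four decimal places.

With x = 322 successes in n = 2201, p̂ = 0.14630.
p̂(1−p̂) = 0.124896.
Dividing by n and taking the root: √0.000056745 = 0.0075.

SE = 0.0075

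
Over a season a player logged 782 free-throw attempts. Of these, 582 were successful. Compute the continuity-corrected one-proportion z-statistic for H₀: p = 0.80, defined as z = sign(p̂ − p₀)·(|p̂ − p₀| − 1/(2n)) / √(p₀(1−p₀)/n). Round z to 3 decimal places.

p̂ = 582/782 = 0.74425. p̂ − p₀ = -0.055754.
Continuity correction 1/(2n) = 1/1564 = 0.000639.
Corrected numerator: |-0.055754| − 0.000639 = 0.055115.
Null standard error: √(0.80·0.20/782) = √0.000204604 = 0.014304.
z = −0.055115/0.014304 = -3.853.

z = -3.853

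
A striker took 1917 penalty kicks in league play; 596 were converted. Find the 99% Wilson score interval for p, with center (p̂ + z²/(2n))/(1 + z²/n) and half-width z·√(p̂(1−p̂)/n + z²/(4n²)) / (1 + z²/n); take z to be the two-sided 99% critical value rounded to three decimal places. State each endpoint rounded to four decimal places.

(0.2844, 0.3387)

Here p̂ = 596/1917 = 0.31090 and z = 2.576 (z² = 6.635776).
1 + z²/n = 1.003462.
Center = (0.31090 + 0.001731)/1.003462 = 0.31155.
Radicand: p̂(1−p̂)/n + z²/(4n²) = 0.000111759 + 0.000000451 = 0.000112210.
Half-width = 2.576·√0.000112210/1.003462 = 0.02719.
So the interval runs from 0.2844 to 0.3387.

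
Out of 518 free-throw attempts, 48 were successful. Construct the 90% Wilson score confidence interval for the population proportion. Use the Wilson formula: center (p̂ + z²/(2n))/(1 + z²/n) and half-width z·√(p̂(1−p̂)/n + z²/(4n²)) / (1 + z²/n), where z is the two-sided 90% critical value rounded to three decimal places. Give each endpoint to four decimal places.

(0.0738, 0.1158)

p̂ = 48/518 = 0.09266; z = 1.645, so z² = 2.706025.
1 + z²/n = 1.005224.
Adjusted center: (0.09266 + z²/(2n))/1.005224 = 0.09478.
Radicand: p̂(1−p̂)/n + z²/(4n²) = 0.000162312 + 0.000002521 = 0.000164833.
Half-width = 1.645·√0.000164833/1.005224 = 0.02101.
Interval: 0.09478 ± 0.02101 → (0.0738, 0.1158).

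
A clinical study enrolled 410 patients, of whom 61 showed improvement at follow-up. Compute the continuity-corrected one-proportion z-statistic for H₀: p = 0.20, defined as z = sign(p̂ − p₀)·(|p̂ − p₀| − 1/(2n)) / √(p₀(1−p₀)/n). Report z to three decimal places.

With x = 61 successes in n = 410, p̂ = 0.14878. p̂ − p₀ = -0.051220.
Continuity correction 1/(2n) = 1/820 = 0.001220.
Corrected numerator: |-0.051220| − 0.001220 = 0.050000.
Null standard error: √(0.20·0.80/410) = √0.000390244 = 0.019755.
z = (−)0.050000/0.019755 = -2.531.

z = -2.531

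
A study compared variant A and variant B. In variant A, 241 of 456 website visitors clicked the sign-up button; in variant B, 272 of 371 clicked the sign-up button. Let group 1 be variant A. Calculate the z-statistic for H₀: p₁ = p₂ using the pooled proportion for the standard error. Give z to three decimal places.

Sample proportions: p̂₁ = 241/456 = 0.52851 and p̂₂ = 272/371 = 0.73315.
Pooling: p̂ = 513/827 = 0.62031.
Pooled SE = √[0.2355244·0.00488840] ≈ 0.033931.
z = -0.20464/0.033931 = -6.031.

z = -6.031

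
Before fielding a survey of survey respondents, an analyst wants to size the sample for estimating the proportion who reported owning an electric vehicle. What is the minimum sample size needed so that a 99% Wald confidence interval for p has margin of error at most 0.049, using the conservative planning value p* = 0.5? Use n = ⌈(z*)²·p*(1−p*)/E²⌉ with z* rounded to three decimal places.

z* = 2.576 at the 99% level.
p*(1−p*) = 0.50·0.50 = 0.2500.
(z*)²·p*(1−p*)/E² = 6.635776·0.2500/0.002401 = 690.939.
⌈690.939⌉ = 691.

n = 691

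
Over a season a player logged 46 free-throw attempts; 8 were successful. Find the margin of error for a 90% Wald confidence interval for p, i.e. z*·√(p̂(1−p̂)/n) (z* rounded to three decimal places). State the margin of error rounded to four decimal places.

Sample proportion p̂ = 8/46 = 0.17391.
SE = √(p̂(1−p̂)/n) = √(0.143667/46) = 0.055886.
z* = 1.645 at the 90% level.
ME = 1.645·0.055886 = 0.0919.

ME = 0.0919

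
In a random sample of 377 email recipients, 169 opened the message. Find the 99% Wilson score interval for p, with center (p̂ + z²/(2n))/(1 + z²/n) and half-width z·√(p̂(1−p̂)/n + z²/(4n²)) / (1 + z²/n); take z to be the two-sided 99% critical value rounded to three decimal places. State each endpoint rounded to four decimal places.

p̂ = 169/377 = 0.44828; z = 2.576, so z² = 6.635776.
1 + z²/n = 1.017602.
Adjusted center: (0.44828 + z²/(2n))/1.017602 = 0.44917.
Radicand: p̂(1−p̂)/n + z²/(4n²) = 0.000656033 + 0.000011672 = 0.000667705.
Half-width = 2.576·√0.000667705/1.017602 = 0.06541.
So the interval runs from 0.3838 to 0.5146.

(0.3838, 0.5146)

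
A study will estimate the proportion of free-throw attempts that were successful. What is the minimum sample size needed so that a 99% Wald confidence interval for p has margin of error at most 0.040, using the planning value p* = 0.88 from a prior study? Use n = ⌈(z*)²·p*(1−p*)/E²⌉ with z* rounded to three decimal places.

z* = 2.576 at the 99% level.
p*(1−p*) = 0.88·0.12 = 0.1056.
(z*)²·p*(1−p*)/E² = 6.635776·0.1056/0.001600 = 437.961.
⌈437.961⌉ = 438.

n = 438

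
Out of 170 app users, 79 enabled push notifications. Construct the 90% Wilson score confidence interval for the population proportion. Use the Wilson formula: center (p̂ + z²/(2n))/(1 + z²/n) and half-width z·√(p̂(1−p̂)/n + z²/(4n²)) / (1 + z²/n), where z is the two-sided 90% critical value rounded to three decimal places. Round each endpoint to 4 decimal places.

p̂ = 79/170 = 0.46471; z = 1.645, so z² = 2.706025.
1 + z²/n = 1.015918.
Center = (0.46471 + 0.007959)/1.015918 = 0.46526.
Radicand: p̂(1−p̂)/n + z²/(4n²) = 0.001463261 + 0.000023409 = 0.001486670.
Half-width = 1.645·√0.001486670/1.015918 = 0.06243.
So the interval runs from 0.4028 to 0.5277.

(0.4028, 0.5277)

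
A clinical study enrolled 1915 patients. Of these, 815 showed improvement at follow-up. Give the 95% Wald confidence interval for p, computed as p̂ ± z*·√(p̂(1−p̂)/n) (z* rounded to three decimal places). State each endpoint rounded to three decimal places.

(0.403, 0.448)

p̂ = 815/1915 = 0.42559.
SE = √(p̂(1−p̂)/n) = √(0.244463/1915) = 0.011299.
For 95% confidence, z* = 1.960.
Margin = 1.960·0.011299 = 0.02215.
Interval: 0.42559 ± 0.02215 → (0.403, 0.448).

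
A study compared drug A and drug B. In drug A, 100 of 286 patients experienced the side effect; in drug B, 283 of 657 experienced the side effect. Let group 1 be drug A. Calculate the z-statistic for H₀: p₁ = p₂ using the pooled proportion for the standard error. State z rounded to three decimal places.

z = -2.331

p̂₁ = 100/286 = 0.34965, p̂₂ = 283/657 = 0.43075.
Pooled p̂ = (100+283)/(286+657) = 383/943 = 0.40615.
Pooled SE = √[0.2411923·0.00501857] ≈ 0.034791.
z = -0.08110/0.034791 = -2.331.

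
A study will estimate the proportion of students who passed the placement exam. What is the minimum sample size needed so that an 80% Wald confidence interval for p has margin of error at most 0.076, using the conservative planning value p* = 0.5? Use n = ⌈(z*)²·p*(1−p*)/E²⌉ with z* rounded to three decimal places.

z* = 1.282 at the 80% level.
p*(1−p*) = 0.50·0.50 = 0.2500.
(z*)²·p*(1−p*)/E² = 1.643524·0.2500/0.005776 = 71.136.
Rounding up, n = 72.

n = 72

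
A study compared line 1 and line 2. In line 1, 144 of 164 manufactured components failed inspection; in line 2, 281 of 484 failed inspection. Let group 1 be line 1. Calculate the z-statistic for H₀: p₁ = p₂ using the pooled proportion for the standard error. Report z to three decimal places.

p̂₁ = 144/164 = 0.87805, p̂₂ = 281/484 = 0.58058.
Pooled p̂ = (144+281)/(164+484) = 425/648 = 0.65586.
SE = √[p̂(1−p̂)(1/n₁+1/n₂)] = √[0.65586·0.34414·(1/164+1/484)] ≈ 0.042925.
z = (p̂₁ − p̂₂)/SE = (0.87805 − 0.58058)/0.042925 = 0.29747/0.042925 = 6.930.

z = 6.930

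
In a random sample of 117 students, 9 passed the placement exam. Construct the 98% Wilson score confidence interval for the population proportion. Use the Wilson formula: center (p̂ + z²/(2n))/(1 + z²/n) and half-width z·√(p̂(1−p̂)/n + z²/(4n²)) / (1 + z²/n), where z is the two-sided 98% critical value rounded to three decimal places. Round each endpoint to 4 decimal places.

Here p̂ = 9/117 = 0.07692 and z = 2.326 (z² = 5.410276).
Denominator 1 + z²/n = 1 + 5.410276/117 = 1.046242.
Adjusted center: (0.07692 + z²/(2n))/1.046242 = 0.09562.
Radicand: p̂(1−p̂)/n + z²/(4n²) = 0.000606888 + 0.000098807 = 0.000705695.
Half-width = 2.326·√0.000705695/1.046242 = 0.05906.
So the interval runs from 0.0366 to 0.1547.

(0.0366, 0.1547)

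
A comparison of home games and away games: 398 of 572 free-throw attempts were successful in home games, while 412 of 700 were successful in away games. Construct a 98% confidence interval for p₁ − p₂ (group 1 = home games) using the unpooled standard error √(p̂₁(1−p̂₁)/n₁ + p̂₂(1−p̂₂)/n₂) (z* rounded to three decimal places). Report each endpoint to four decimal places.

p̂₁ = 398/572 = 0.69580, p̂₂ = 412/700 = 0.58857; p̂₁ − p̂₂ = 0.10723.
SE = √(0.000370036 + 0.000345936) = √0.000715972 = 0.026758.
z* = 2.326 at the 98% level. Margin = 2.326·0.026758 = 0.06224.
CI: 0.10723 ± 0.06224 = (0.0450, 0.1695).

(0.0450, 0.1695)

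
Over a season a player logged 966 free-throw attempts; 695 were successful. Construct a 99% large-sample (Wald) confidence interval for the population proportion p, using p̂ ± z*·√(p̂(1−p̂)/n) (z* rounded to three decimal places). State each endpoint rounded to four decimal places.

(0.6822, 0.7567)

p̂ = 695/966 = 0.71946.
Standard error of p̂: √(0.201837/966) = √0.000208941 = 0.014455.
The 99% critical value is z* = 2.576.
Margin of error: 2.576 × 0.014455 = 0.03724.
Interval: 0.71946 ± 0.03724 → (0.6822, 0.7567).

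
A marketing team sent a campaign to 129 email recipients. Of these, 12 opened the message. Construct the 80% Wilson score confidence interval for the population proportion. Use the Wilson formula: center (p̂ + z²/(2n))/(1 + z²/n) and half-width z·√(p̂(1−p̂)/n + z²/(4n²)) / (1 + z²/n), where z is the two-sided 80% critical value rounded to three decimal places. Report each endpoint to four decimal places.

p̂ = 12/129 = 0.09302; z = 1.282, so z² = 1.643524.
Denominator 1 + z²/n = 1 + 1.643524/129 = 1.012740.
Center = (0.09302 + 0.006370)/1.012740 = 0.09814.
Radicand: p̂(1−p̂)/n + z²/(4n²) = 0.000654030 + 0.000024691 = 0.000678721.
Half-width = 1.282·√0.000678721/1.012740 = 0.03298.
CI: 0.09814 ± 0.03298 = (0.0652, 0.1311).

(0.0652, 0.1311)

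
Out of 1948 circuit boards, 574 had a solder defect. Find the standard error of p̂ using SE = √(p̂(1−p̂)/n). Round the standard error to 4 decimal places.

p̂ = 574/1948 = 0.29466.
p̂(1−p̂) = 0.29466·0.70534 = 0.207835.
Dividing by n and taking the root: √0.000106691 = 0.0103.

SE = 0.0103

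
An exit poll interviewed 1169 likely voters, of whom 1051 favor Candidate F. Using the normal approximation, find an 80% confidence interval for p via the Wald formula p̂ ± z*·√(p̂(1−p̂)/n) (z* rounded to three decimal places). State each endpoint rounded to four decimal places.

The sample proportion is 1051/1169 = 0.89906.
SE = √(p̂(1−p̂)/n) = √(0.090752/1169) = 0.008811.
The 80% critical value is z* = 1.282.
Margin = 1.282·0.008811 = 0.01130.
So the interval runs from 0.8878 to 0.9104.

(0.8878, 0.9104)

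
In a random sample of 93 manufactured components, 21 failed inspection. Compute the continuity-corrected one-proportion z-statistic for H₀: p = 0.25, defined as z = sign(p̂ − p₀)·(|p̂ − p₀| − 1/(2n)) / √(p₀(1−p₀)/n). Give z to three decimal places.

With x = 21 successes in n = 93, p̂ = 0.22581. p̂ − p₀ = -0.024194.
Continuity correction 1/(2n) = 1/186 = 0.005376.
Corrected numerator: |-0.024194| − 0.005376 = 0.018818.
Null standard error: √(0.25·0.75/93) = √0.002016129 = 0.044901.
z = −0.018818/0.044901 = -0.419.

z = -0.419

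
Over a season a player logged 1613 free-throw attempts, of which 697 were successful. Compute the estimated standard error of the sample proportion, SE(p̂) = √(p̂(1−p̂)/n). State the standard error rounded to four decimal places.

p̂ = 697/1613 = 0.43211.
p̂(1−p̂) = 0.245391.
SE = √(0.245391/1613) = √0.000152133 = 0.0123.

SE = 0.0123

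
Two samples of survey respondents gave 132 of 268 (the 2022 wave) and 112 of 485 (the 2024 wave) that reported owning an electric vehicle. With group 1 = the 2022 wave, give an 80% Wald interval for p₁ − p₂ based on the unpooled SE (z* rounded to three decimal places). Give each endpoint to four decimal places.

p̂₁ = 132/268 = 0.49254, p̂₂ = 112/485 = 0.23093; p̂₁ − p̂₂ = 0.26161.
SE = √(0.000932628 + 0.000366186) = √0.001298814 = 0.036039.
z* = 1.282 at the 80% level. Margin of error = 0.04620.
CI: 0.26161 ± 0.04620 = (0.2154, 0.3078).

(0.2154, 0.3078)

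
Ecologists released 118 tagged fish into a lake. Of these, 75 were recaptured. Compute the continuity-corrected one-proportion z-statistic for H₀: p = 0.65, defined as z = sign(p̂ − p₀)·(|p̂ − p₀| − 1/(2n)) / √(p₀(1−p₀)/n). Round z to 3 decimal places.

z = -0.232

The sample proportion is 75/118 = 0.63559. p̂ − p₀ = -0.014407.
1/(2n) = 0.004237.
Corrected numerator: |-0.014407| − 0.004237 = 0.010170.
Null standard error: √(0.65·0.35/118) = √0.001927966 = 0.043909.
z = −0.010170/0.043909 = -0.232.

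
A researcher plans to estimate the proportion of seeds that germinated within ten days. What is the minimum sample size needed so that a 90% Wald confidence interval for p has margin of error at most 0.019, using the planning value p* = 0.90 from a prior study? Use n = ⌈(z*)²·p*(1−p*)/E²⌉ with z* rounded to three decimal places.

The 90% critical value is z* = 1.645.
p*(1−p*) = 0.90·0.10 = 0.0900.
Required n before rounding: 2.706025 × 0.0900 / 0.019² = 674.632.
Rounding up, n = 675.

n = 675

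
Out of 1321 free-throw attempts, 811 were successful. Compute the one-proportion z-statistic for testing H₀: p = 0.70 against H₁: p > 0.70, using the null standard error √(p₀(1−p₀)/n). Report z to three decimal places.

The sample proportion is 811/1321 = 0.61393.
SE₀ = √(0.70·0.30/1321) = 0.012608.
z = (0.61393 − 0.70)/0.012608 = -0.08607/0.012608 = -6.827.

z = -6.827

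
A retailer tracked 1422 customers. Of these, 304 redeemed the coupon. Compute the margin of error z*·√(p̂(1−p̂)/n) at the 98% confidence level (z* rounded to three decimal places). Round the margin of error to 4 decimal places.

ME = 0.0253

p̂ = 304/1422 = 0.21378.
SE = √(p̂(1−p̂)/n) = √(0.168080/1422) = 0.010872.
z* = 2.326 at the 98% level.
Margin of error = z*·SE = 2.326 × 0.010872 = 0.0253.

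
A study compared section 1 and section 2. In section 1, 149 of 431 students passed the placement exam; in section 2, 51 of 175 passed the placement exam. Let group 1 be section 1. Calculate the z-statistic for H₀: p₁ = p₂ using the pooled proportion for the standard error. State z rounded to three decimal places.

Sample proportions: p̂₁ = 149/431 = 0.34571 and p̂₂ = 51/175 = 0.29143.
Pooling: p̂ = 200/606 = 0.33003.
SE = √[p̂(1−p̂)(1/n₁+1/n₂)] = √[0.33003·0.66997·(1/431+1/175)] ≈ 0.042149.
z = (p̂₁ − p̂₂)/SE = (0.34571 − 0.29143)/0.042149 = 0.05428/0.042149 = 1.288.

z = 1.288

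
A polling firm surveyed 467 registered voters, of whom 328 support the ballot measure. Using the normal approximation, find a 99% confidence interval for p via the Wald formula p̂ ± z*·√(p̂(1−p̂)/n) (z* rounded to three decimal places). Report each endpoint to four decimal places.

Sample proportion p̂ = 328/467 = 0.70236.
Standard error of p̂: √(0.209052/467) = √0.000447649 = 0.021158.
z* = 2.576 at the 99% level.
Margin of error: 2.576 × 0.021158 = 0.05450.
So the interval runs from 0.6479 to 0.7569.

(0.6479, 0.7569)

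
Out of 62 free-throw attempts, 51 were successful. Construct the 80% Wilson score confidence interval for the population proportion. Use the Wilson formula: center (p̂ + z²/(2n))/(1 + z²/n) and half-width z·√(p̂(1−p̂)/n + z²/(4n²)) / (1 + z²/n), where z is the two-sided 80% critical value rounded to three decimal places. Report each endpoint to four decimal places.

(0.7523, 0.8762)

Here p̂ = 51/62 = 0.82258 and z = 1.282 (z² = 1.643524).
1 + z²/n = 1.026508.
Adjusted center: (0.82258 + z²/(2n))/1.026508 = 0.81425.
Radicand: p̂(1−p̂)/n + z²/(4n²) = 0.002353899 + 0.000106889 = 0.002460788.
Half-width = 1.282·√0.002460788/1.026508 = 0.06195.
So the interval runs from 0.7523 to 0.8762.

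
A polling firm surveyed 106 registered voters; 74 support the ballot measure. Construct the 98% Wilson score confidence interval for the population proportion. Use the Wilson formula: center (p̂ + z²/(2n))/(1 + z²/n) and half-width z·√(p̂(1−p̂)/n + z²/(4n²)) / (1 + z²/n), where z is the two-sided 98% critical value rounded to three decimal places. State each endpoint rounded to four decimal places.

Here p̂ = 74/106 = 0.69811 and z = 2.326 (z² = 5.410276).
1 + z²/n = 1.051040.
Adjusted center: (0.69811 + z²/(2n))/1.051040 = 0.68849.
Radicand: p̂(1−p̂)/n + z²/(4n²) = 0.001988218 + 0.000120378 = 0.002108596.
Half-width = z·√(radicand)/denom = 2.326·0.045919/1.051040 = 0.10162.
So the interval runs from 0.5869 to 0.7901.

(0.5869, 0.7901)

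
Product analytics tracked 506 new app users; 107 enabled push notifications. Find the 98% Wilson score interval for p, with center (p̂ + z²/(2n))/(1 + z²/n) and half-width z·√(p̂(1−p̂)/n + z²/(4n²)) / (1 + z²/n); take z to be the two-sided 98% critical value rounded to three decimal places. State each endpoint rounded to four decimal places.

(0.1724, 0.2566)

Here p̂ = 107/506 = 0.21146 and z = 2.326 (z² = 5.410276).
1 + z²/n = 1.010692.
Center = (0.21146 + 0.005346)/1.010692 = 0.21451.
Radicand: p̂(1−p̂)/n + z²/(4n²) = 0.000329538 + 0.000005283 = 0.000334821.
Half-width = 2.326·√0.000334821/1.010692 = 0.04211.
Interval: 0.21451 ± 0.04211 → (0.1724, 0.2566).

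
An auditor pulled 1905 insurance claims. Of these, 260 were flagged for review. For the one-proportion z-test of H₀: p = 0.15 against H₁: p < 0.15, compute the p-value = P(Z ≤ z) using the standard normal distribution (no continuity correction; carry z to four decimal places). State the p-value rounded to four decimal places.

Sample proportion p̂ = 260/1905 = 0.13648.
SE₀ = √(0.15·0.85/1905) = 0.008181.
Test statistic (full precision, shown to 4 dp): z = (260/1905 − 0.15)/SE₀ ≈ -1.6522.
From the standard normal, P(Z ≤ z) = 0.0492.

p-value = 0.0492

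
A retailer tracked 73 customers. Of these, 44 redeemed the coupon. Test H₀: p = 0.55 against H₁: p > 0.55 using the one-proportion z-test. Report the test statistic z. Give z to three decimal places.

z = 0.906

With x = 44 successes in n = 73, p̂ = 0.60274.
Null standard error: √(0.55·0.45/73) = √0.003390411 = 0.058227.
Test statistic: z = 0.05274/0.058227 = 0.906.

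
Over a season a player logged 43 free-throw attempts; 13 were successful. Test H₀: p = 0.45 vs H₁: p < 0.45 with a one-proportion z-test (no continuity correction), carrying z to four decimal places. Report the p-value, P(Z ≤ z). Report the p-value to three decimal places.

The sample proportion is 13/43 = 0.30233.
Under H₀, SE = √(p₀(1−p₀)/n) = √(0.45·0.55/43) = √0.005755814 = 0.075867.
Test statistic (full precision, shown to 4 dp): z = (13/43 − 0.45)/SE₀ ≈ -1.9465.
From the standard normal, P(Z ≤ z) = 0.026.

p-value = 0.026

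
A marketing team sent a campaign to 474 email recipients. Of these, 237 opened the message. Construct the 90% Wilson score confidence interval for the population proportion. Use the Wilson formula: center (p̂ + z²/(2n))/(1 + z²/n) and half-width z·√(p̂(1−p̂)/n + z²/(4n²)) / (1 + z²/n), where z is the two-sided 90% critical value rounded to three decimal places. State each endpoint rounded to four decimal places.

(0.4623, 0.5377)

Here p̂ = 237/474 = 0.50000 and z = 1.645 (z² = 2.706025).
Denominator 1 + z²/n = 1 + 2.706025/474 = 1.005709.
Center = (0.50000 + 0.002854)/1.005709 = 0.50000.
Radicand: p̂(1−p̂)/n + z²/(4n²) = 0.000527426 + 0.000003011 = 0.000530437.
Half-width = 1.645·√0.000530437/1.005709 = 0.03767.
CI: 0.50000 ± 0.03767 = (0.4623, 0.5377).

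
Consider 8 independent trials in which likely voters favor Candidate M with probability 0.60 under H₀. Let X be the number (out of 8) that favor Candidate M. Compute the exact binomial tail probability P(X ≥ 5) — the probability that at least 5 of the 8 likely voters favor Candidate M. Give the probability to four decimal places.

P = 0.5941

X ~ Binomial(n=8, p=0.60).
P(X ≥ 5) = C(8,5)·0.60^5·0.40^3 + C(8,6)·0.60^6·0.40^2 + C(8,7)·0.60^7·0.40^1 + C(8,8)·0.60^8·0.40^0.
= 0.278692 + 0.209019 + 0.089580 + 0.016796 = 0.5941.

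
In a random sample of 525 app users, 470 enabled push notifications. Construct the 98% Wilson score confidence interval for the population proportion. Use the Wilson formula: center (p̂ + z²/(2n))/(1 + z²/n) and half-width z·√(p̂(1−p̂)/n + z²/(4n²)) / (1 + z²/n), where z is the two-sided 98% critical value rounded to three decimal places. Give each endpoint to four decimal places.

(0.8600, 0.9224)

p̂ = 470/525 = 0.89524; z = 2.326, so z² = 5.410276.
1 + z²/n = 1.010305.
Center = (0.89524 + 0.005153)/1.010305 = 0.89121.
Radicand: p̂(1−p̂)/n + z²/(4n²) = 0.000178642 + 0.000004907 = 0.000183549.
Half-width = 2.326·√0.000183549/1.010305 = 0.03119.
So the interval runs from 0.8600 to 0.9224.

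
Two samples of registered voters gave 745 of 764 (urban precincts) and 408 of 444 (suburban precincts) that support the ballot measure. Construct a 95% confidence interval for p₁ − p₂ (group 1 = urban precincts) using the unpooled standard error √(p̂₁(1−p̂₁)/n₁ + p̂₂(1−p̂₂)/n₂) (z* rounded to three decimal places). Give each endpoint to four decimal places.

(0.0285, 0.0839)

p̂₁ = 0.97513, p̂₂ = 0.91892, so the observed difference is 0.05621.
SE = √(0.000031742 + 0.000167808) = √0.000199550 = 0.014126.
z* = 1.960 at the 95% level. Margin of error = 0.02769.
So the interval runs from 0.0285 to 0.0839.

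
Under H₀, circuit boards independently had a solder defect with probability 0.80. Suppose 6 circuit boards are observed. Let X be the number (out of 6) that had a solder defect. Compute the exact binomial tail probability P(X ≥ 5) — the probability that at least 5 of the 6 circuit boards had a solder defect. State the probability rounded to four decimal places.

P = 0.6554

X is binomial with n = 6 and p = 0.80.
P(X ≥ 5) = C(6,5)·0.80^5·0.20^1 + C(6,6)·0.80^6·0.20^0.
= 0.393216 + 0.262144 = 0.6554.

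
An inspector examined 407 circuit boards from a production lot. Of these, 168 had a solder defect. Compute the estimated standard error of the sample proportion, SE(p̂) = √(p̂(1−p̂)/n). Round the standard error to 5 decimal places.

SE = 0.02440

p̂ = 168/407 = 0.41278.
p̂(1−p̂) = 0.41278·0.58722 = 0.242393.
SE = √(0.242393/407) = 0.02440.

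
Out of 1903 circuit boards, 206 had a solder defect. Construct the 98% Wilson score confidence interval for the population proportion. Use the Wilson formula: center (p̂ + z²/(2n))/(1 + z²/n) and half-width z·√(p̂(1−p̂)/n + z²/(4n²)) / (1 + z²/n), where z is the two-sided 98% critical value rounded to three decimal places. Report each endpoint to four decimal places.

p̂ = 206/1903 = 0.10825; z = 2.326, so z² = 5.410276.
1 + z²/n = 1.002843.
Center = (0.10825 + 0.001422)/1.002843 = 0.10936.
Radicand: p̂(1−p̂)/n + z²/(4n²) = 0.000050726 + 0.000000373 = 0.000051099.
Half-width = z·√(radicand)/denom = 2.326·0.007148/1.002843 = 0.01658.
Interval: 0.10936 ± 0.01658 → (0.0928, 0.1259).

(0.0928, 0.1259)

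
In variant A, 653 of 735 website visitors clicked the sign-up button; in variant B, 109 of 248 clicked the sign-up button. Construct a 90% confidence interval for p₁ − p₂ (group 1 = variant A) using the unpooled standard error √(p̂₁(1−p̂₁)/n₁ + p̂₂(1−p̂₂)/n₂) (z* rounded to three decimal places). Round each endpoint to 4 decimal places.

(0.3937, 0.5042)

p̂₁ = 653/735 = 0.88844, p̂₂ = 109/248 = 0.43952; p̂₁ − p̂₂ = 0.44892.
SE = √(0.000134854 + 0.000993313) = √0.001128167 = 0.033588.
The 90% critical value is z* = 1.645. Margin of error = 0.05525.
Interval: 0.44892 ± 0.05525 → (0.3937, 0.5042).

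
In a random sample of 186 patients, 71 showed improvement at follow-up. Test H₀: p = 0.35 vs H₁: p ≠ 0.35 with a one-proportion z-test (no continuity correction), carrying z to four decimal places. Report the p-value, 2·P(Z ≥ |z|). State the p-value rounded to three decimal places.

With x = 71 successes in n = 186, p̂ = 0.38172.
SE₀ = √(0.35·0.65/186) = 0.034973.
Test statistic (full precision, shown to 4 dp): z = (71/186 − 0.35)/SE₀ ≈ 0.9070.
From the standard normal, 2·P(Z ≥ |z|) = 0.364.

p-value = 0.364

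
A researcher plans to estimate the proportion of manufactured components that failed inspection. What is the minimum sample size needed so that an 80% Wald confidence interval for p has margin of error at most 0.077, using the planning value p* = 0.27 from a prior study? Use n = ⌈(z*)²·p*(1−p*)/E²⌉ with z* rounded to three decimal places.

The 80% critical value is z* = 1.282.
p*(1−p*) = 0.27·0.73 = 0.1971.
(z*)²·p*(1−p*)/E² = 1.643524·0.1971/0.005929 = 54.636.
Rounding up, n = 55.

n = 55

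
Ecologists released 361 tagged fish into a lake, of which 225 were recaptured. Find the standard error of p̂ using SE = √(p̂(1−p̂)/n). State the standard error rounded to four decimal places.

p̂ = 225/361 = 0.62327.
p̂(1−p̂) = 0.234805.
SE = √(0.234805/361) = 0.0255.

SE = 0.0255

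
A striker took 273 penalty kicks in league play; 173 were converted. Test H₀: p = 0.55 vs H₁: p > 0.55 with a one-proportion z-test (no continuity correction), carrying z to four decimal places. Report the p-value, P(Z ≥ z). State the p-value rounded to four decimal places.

p̂ = 173/273 = 0.63370.
Null standard error: √(0.55·0.45/273) = √0.000906593 = 0.030110.
z = (p̂ − p₀)/SE = (173/273 − 0.55)/0.030110 ≈ 2.7798.
From the standard normal, P(Z ≥ z) = 0.0027.

p-value = 0.0027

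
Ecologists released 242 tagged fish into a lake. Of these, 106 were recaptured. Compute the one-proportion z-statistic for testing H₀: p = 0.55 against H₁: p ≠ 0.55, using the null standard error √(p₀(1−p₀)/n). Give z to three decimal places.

With x = 106 successes in n = 242, p̂ = 0.43802.
Under H₀, SE = √(p₀(1−p₀)/n) = √(0.55·0.45/242) = √0.001022727 = 0.031980.
z = (p̂ − p₀)/SE = (0.43802 − 0.55)/0.031980 = -3.502.

z = -3.502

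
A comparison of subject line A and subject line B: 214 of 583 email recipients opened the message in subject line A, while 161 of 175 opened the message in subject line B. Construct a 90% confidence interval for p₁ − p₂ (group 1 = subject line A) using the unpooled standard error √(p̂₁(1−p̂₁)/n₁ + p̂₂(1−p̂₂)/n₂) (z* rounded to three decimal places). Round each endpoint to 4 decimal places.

p̂₁ = 214/583 = 0.36707, p̂₂ = 161/175 = 0.92000; p̂₁ − p̂₂ = -0.55293.
Unpooled SE = √(p̂₁(1−p̂₁)/n₁ + p̂₂(1−p̂₂)/n₂) = √(0.000398506 + 0.000420571) = 0.028620.
For 90% confidence, z* = 1.645. Margin of error = 0.04708.
Interval: -0.55293 ± 0.04708 → (-0.6000, -0.5059).

(-0.6000, -0.5059)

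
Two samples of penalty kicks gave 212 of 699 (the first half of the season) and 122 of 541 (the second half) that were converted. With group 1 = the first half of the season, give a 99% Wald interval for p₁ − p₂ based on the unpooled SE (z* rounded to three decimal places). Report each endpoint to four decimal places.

(0.0134, 0.1422)

p̂₁ = 212/699 = 0.30329, p̂₂ = 122/541 = 0.22551; p̂₁ − p̂₂ = 0.07778.
Unpooled SE = √(p̂₁(1−p̂₁)/n₁ + p̂₂(1−p̂₂)/n₂) = √(0.000302297 + 0.000322836) = 0.025003.
For 99% confidence, z* = 2.576. Margin = 2.576·0.025003 = 0.06441.
So the interval runs from 0.0134 to 0.1422.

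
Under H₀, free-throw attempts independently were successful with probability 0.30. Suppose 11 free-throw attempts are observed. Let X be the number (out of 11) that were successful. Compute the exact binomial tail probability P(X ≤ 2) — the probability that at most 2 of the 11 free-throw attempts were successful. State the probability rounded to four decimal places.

X is binomial with n = 11 and p = 0.30.
P(X ≤ 2) = C(11,0)·0.30^0·0.70^11 + C(11,1)·0.30^1·0.70^10 + C(11,2)·0.30^2·0.70^9.
= 0.019773 + 0.093217 + 0.199750 = 0.3127.

P = 0.3127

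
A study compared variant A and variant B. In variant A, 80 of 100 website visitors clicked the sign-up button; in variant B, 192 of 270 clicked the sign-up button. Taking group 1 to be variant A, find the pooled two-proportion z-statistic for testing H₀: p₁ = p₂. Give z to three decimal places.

z = 1.721

p̂₁ = 80/100 = 0.80000, p̂₂ = 192/270 = 0.71111.
Pooled p̂ = (80+192)/(100+270) = 272/370 = 0.73514.
SE = √[p̂(1−p̂)(1/n₁+1/n₂)] = √[0.73514·0.26486·(1/100+1/270)] ≈ 0.051655.
z = 0.08889/0.051655 = 1.721.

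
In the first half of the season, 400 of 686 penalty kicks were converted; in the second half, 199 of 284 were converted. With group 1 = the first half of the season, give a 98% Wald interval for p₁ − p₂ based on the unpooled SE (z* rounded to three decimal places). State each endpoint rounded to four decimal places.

(-0.1945, -0.0407)

p̂₁ = 0.58309, p̂₂ = 0.70070, so the observed difference is -0.11761.
SE = √(0.000354367 + 0.000738443) = √0.001092810 = 0.033058.
z* = 2.326 at the 98% level. Margin = 2.326·0.033058 = 0.07689.
CI: -0.11761 ± 0.07689 = (-0.1945, -0.0407).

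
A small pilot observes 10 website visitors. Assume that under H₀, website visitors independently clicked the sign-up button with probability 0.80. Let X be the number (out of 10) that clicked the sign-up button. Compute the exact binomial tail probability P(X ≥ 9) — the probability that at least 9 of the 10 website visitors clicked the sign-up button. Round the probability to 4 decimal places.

X is binomial with n = 10 and p = 0.80.
P(X ≥ 9) = C(10,9)·0.80^9·0.20^1 + C(10,10)·0.80^10·0.20^0.
= 0.268435 + 0.107374 = 0.3758.

P = 0.3758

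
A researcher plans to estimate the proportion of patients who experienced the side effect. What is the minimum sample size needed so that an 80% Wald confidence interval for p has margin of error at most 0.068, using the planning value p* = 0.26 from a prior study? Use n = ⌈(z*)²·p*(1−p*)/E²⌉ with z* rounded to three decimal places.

The 80% critical value is z* = 1.282.
p*(1−p*) = 0.26·0.74 = 0.1924.
Required n before rounding: 1.643524 × 0.1924 / 0.068² = 68.385.
Rounding up, n = 69.

n = 69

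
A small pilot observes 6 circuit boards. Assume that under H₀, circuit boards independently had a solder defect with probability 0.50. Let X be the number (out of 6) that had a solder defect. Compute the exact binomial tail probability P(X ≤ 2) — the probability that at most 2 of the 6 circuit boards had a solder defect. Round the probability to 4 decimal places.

X is binomial with n = 6 and p = 0.50.
P(X ≤ 2) = C(6,0)·0.50^0·0.50^6 + C(6,1)·0.50^1·0.50^5 + C(6,2)·0.50^2·0.50^4.
= 0.015625 + 0.093750 + 0.234375 = 0.3438.

P = 0.3438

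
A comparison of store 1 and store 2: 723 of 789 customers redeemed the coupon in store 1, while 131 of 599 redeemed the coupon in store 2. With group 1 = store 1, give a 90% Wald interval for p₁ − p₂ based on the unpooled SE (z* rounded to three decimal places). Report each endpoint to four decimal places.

p̂₁ = 723/789 = 0.91635, p̂₂ = 131/599 = 0.21870; p̂₁ − p̂₂ = 0.69765.
Unpooled SE = √(p̂₁(1−p̂₁)/n₁ + p̂₂(1−p̂₂)/n₂) = √(0.000097152 + 0.000285257) = 0.019555.
z* = 1.645 at the 90% level. Margin = 1.645·0.019555 = 0.03217.
So the interval runs from 0.6655 to 0.7298.

(0.6655, 0.7298)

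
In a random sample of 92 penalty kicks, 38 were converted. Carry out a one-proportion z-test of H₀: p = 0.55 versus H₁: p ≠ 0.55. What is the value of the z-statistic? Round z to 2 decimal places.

z = -2.64

Sample proportion p̂ = 38/92 = 0.41304.
Under H₀, SE = √(p₀(1−p₀)/n) = √(0.55·0.45/92) = √0.002690217 = 0.051867.
Test statistic: z = -0.13696/0.051867 = -2.64.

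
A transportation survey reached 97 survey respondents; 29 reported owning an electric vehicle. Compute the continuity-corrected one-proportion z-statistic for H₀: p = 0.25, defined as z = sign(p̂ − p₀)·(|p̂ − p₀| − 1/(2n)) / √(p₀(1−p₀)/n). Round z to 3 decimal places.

z = 0.997

The sample proportion is 29/97 = 0.29897. p̂ − p₀ = 0.048969.
1/(2n) = 0.005155.
Corrected numerator: |0.048969| − 0.005155 = 0.043814.
SE₀ = √(0.25·0.75/97) = 0.043966.
z = +0.043814/0.043966 = 0.997.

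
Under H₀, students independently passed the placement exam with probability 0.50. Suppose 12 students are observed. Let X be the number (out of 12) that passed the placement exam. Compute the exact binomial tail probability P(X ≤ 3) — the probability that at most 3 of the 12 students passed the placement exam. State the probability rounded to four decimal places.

X ~ Binomial(n=12, p=0.50).
P(X ≤ 3) = C(12,0)·0.50^0·0.50^12 + C(12,1)·0.50^1·0.50^11 + C(12,2)·0.50^2·0.50^10 + C(12,3)·0.50^3·0.50^9.
= 0.000244 + 0.002930 + 0.016113 + 0.053711 = 0.0730.

P = 0.0730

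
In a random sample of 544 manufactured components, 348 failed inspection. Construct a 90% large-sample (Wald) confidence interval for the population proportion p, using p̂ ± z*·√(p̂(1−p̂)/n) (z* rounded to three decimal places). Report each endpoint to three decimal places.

With x = 348 successes in n = 544, p̂ = 0.63971.
SE(p̂) = √(0.63971·0.36029/544) = 0.020584.
For 90% confidence, z* = 1.645.
Margin = 1.645·0.020584 = 0.03386.
CI: 0.63971 ± 0.03386 = (0.606, 0.674).

(0.606, 0.674)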